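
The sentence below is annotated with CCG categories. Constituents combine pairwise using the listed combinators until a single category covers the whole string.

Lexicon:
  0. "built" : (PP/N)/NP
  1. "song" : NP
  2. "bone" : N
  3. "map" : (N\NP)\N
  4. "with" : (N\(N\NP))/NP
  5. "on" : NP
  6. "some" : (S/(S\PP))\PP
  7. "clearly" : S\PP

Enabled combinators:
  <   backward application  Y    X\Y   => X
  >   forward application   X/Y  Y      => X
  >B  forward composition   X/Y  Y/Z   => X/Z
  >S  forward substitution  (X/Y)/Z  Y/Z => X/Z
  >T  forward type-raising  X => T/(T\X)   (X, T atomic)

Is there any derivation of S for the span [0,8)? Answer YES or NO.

[0,8] S   >
  [0,7] S/(S\PP)   <
    [0,6] PP   >
      [0,2] PP/N   >
        [0,1] "built" : (PP/N)/NP
        [1,2] "song" : NP
      [2,6] N   <
        [2,4] N\NP   <
          [2,3] "bone" : N
          [3,4] "map" : (N\NP)\N
        [4,6] N\(N\NP)   >
          [4,5] "with" : (N\(N\NP))/NP
          [5,6] "on" : NP
    [6,7] "some" : (S/(S\PP))\PP
  [7,8] "clearly" : S\PP

YES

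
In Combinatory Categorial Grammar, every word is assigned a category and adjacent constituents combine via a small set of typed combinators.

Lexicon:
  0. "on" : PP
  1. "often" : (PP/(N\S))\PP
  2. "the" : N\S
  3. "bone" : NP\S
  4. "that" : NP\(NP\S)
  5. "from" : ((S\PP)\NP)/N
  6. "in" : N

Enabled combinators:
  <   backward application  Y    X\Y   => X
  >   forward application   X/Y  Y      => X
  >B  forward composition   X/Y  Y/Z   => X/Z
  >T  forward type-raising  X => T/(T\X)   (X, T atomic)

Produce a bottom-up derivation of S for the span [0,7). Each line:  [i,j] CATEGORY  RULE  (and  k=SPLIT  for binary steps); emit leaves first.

[0,7] S   <
  [0,3] PP   >
    [0,2] PP/(N\S)   <
      [0,1] "on" : PP
      [1,2] "often" : (PP/(N\S))\PP
    [2,3] "the" : N\S
  [3,7] S\PP   <
    [3,5] NP   <
      [3,4] "bone" : NP\S
      [4,5] "that" : NP\(NP\S)
    [5,7] (S\PP)\NP   >
      [5,6] "from" : ((S\PP)\NP)/N
      [6,7] "in" : N

[0,1] PP  lex  "on"
[1,2] (PP/(N\S))\PP  lex  "often"
[0,2] PP/(N\S)  <  k=1
[2,3] N\S  lex  "the"
[0,3] PP  >  k=2
[3,4] NP\S  lex  "bone"
[4,5] NP\(NP\S)  lex  "that"
[3,5] NP  <  k=4
[5,6] ((S\PP)\NP)/N  lex  "from"
[6,7] N  lex  "in"
[5,7] (S\PP)\NP  >  k=6
[3,7] S\PP  <  k=5
[0,7] S  <  k=3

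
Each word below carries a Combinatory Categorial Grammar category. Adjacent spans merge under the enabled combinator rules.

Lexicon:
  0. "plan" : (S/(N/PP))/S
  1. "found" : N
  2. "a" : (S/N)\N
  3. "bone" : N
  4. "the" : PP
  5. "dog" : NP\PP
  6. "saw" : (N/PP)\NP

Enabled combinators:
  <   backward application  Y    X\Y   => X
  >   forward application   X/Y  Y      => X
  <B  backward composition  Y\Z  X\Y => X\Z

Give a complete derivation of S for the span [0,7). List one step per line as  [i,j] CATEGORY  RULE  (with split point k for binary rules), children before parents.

[0,7] S   >
  [0,4] S/(N/PP)   >
    [0,1] "plan" : (S/(N/PP))/S
    [1,4] S   >
      [1,3] S/N   <
        [1,2] "found" : N
        [2,3] "a" : (S/N)\N
      [3,4] "bone" : N
  [4,7] N/PP   <
    [4,6] NP   <
      [4,5] "the" : PP
      [5,6] "dog" : NP\PP
    [6,7] "saw" : (N/PP)\NP

[0,1] (S/(N/PP))/S  lex  "plan"
[1,2] N  lex  "found"
[2,3] (S/N)\N  lex  "a"
[1,3] S/N  <  k=2
[3,4] N  lex  "bone"
[1,4] S  >  k=3
[0,4] S/(N/PP)  >  k=1
[4,5] PP  lex  "the"
[5,6] NP\PP  lex  "dog"
[4,6] NP  <  k=5
[6,7] (N/PP)\NP  lex  "saw"
[4,7] N/PP  <  k=6
[0,7] S  >  k=4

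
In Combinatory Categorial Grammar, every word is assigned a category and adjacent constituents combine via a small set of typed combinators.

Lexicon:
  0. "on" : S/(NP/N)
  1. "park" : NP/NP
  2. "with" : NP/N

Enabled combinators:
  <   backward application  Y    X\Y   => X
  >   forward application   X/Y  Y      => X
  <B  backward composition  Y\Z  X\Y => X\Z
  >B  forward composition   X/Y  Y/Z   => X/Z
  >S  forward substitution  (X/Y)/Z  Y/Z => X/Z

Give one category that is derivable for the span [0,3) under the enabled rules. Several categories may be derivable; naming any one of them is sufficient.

[0,3] S   >
  [0,1] "on" : S/(NP/N)
  [1,3] NP/N   >B
    [1,2] "park" : NP/NP
    [2,3] "with" : NP/N

S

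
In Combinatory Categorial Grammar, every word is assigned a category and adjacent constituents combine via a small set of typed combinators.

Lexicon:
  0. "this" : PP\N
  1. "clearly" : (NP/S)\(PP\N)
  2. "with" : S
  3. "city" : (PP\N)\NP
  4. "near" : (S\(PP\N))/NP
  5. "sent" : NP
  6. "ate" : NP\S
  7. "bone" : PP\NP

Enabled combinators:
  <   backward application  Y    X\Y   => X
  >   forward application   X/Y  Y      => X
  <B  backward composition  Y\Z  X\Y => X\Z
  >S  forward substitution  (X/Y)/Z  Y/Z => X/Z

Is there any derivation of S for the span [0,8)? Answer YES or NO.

NO

PP\N (NP/S)\(PP\N) S (PP\N)\NP (S\(PP\N))/NP NP NP\S PP\NP
CKY chart[0,8] = {PP}; S ∉ chart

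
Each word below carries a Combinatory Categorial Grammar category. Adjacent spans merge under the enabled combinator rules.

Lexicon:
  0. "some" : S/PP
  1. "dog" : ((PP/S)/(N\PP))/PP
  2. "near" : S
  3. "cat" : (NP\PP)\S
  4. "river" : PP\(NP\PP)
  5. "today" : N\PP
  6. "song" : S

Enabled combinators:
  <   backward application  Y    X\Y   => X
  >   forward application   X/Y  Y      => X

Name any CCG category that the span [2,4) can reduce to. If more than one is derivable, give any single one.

NP\PP

[0,7] S   >
  [0,1] "some" : S/PP
  [1,7] PP   >
    [1,6] PP/S   >
      [1,5] (PP/S)/(N\PP)   >
        [1,2] "dog" : ((PP/S)/(N\PP))/PP
        [2,5] PP   <
          [2,4] NP\PP   <
            [2,3] "near" : S
            [3,4] "cat" : (NP\PP)\S
          [4,5] "river" : PP\(NP\PP)
      [5,6] "today" : N\PP
    [6,7] "song" : S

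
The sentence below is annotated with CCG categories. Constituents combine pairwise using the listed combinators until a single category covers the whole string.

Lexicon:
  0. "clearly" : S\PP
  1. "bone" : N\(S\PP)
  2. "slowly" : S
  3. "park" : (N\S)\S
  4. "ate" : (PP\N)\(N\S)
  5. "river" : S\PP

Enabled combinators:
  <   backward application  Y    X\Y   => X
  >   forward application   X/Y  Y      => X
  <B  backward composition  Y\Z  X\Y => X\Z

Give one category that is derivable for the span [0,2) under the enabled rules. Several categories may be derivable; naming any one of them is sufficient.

[0,6] S   <
  [0,2] N   <
    [0,1] "clearly" : S\PP
    [1,2] "bone" : N\(S\PP)
  [2,6] S\N   <B
    [2,5] PP\N   <
      [2,4] N\S   <
        [2,3] "slowly" : S
        [3,4] "park" : (N\S)\S
      [4,5] "ate" : (PP\N)\(N\S)
    [5,6] "river" : S\PP

N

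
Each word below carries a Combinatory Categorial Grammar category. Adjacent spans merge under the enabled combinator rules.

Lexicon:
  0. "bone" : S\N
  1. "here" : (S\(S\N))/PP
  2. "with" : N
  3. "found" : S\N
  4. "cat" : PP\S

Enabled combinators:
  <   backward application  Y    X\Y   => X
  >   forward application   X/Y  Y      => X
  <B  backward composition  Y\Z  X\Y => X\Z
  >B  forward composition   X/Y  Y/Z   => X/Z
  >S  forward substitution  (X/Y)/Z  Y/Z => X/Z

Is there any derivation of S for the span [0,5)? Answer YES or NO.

[0,5] S   <
  [0,1] "bone" : S\N
  [1,5] S\(S\N)   >
    [1,2] "here" : (S\(S\N))/PP
    [2,5] PP   <
      [2,3] "with" : N
      [3,5] PP\N   <B
        [3,4] "found" : S\N
        [4,5] "cat" : PP\S

YES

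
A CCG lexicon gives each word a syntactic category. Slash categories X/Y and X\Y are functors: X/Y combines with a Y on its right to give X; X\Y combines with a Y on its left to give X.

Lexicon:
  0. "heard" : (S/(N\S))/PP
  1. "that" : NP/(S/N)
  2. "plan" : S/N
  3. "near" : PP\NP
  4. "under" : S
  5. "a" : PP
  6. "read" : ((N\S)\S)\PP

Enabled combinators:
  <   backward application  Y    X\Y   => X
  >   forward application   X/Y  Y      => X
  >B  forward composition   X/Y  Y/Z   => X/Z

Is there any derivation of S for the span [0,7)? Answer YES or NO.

[0,7] S   >
  [0,4] S/(N\S)   >
    [0,1] "heard" : (S/(N\S))/PP
    [1,4] PP   <
      [1,3] NP   >
        [1,2] "that" : NP/(S/N)
        [2,3] "plan" : S/N
      [3,4] "near" : PP\NP
  [4,7] N\S   <
    [4,5] "under" : S
    [5,7] (N\S)\S   <
      [5,6] "a" : PP
      [6,7] "read" : ((N\S)\S)\PP

YES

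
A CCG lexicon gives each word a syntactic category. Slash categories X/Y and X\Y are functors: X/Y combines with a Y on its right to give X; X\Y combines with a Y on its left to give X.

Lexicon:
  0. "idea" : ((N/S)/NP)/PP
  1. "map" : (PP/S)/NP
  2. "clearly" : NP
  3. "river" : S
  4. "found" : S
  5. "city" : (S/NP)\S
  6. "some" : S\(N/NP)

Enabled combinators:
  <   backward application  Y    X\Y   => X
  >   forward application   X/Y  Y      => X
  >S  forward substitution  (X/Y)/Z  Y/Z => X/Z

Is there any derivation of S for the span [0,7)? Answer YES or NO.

YES

[0,7] S   <
  [0,6] N/NP   >S
    [0,4] (N/S)/NP   >
      [0,1] "idea" : ((N/S)/NP)/PP
      [1,4] PP   >
        [1,3] PP/S   >
          [1,2] "map" : (PP/S)/NP
          [2,3] "clearly" : NP
        [3,4] "river" : S
    [4,6] S/NP   <
      [4,5] "found" : S
      [5,6] "city" : (S/NP)\S
  [6,7] "some" : S\(N/NP)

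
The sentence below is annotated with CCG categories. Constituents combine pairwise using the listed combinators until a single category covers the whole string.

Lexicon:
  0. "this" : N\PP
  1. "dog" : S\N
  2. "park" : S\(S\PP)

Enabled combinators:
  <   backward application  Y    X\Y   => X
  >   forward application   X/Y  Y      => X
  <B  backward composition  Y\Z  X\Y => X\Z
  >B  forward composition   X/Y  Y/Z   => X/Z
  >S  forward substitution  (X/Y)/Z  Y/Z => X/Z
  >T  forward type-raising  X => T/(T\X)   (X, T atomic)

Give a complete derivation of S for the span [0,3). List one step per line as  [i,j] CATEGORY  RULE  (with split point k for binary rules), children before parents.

[0,3] S   <
  [0,2] S\PP   <B
    [0,1] "this" : N\PP
    [1,2] "dog" : S\N
  [2,3] "park" : S\(S\PP)

[0,1] N\PP  lex  "this"
[1,2] S\N  lex  "dog"
[0,2] S\PP  <B  k=1
[2,3] S\(S\PP)  lex  "park"
[0,3] S  <  k=2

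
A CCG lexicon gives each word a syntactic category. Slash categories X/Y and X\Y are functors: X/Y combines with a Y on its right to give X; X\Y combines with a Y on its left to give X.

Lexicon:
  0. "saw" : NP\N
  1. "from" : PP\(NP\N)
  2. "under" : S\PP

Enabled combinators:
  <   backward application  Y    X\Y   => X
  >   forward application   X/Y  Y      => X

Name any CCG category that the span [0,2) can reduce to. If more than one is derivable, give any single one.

PP

[0,3] S   <
  [0,2] PP   <
    [0,1] "saw" : NP\N
    [1,2] "from" : PP\(NP\N)
  [2,3] "under" : S\PP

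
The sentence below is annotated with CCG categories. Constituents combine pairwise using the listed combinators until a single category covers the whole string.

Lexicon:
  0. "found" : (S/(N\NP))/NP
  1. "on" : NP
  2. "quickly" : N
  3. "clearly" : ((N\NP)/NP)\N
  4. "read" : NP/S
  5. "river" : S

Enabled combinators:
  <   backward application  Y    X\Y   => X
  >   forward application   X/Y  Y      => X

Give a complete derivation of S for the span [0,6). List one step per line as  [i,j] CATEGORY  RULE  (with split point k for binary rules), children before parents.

[0,1] (S/(N\NP))/NP  lex  "found"
[1,2] NP  lex  "on"
[0,2] S/(N\NP)  >  k=1
[2,3] N  lex  "quickly"
[3,4] ((N\NP)/NP)\N  lex  "clearly"
[2,4] (N\NP)/NP  <  k=3
[4,5] NP/S  lex  "read"
[5,6] S  lex  "river"
[4,6] NP  >  k=5
[2,6] N\NP  >  k=4
[0,6] S  >  k=2

[0,6] S   >
  [0,2] S/(N\NP)   >
    [0,1] "found" : (S/(N\NP))/NP
    [1,2] "on" : NP
  [2,6] N\NP   >
    [2,4] (N\NP)/NP   <
      [2,3] "quickly" : N
      [3,4] "clearly" : ((N\NP)/NP)\N
    [4,6] NP   >
      [4,5] "read" : NP/S
      [5,6] "river" : S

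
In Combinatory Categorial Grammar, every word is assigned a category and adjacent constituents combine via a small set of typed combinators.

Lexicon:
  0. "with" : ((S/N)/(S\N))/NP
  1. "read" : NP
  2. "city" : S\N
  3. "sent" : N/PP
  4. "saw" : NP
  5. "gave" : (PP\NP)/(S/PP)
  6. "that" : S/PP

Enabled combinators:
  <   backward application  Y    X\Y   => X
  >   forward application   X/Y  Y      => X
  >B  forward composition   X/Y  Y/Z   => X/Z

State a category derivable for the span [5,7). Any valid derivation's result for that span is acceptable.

[0,7] S   >
  [0,3] S/N   >
    [0,2] (S/N)/(S\N)   >
      [0,1] "with" : ((S/N)/(S\N))/NP
      [1,2] "read" : NP
    [2,3] "city" : S\N
  [3,7] N   >
    [3,4] "sent" : N/PP
    [4,7] PP   <
      [4,5] "saw" : NP
      [5,7] PP\NP   >
        [5,6] "gave" : (PP\NP)/(S/PP)
        [6,7] "that" : S/PP

PP\NP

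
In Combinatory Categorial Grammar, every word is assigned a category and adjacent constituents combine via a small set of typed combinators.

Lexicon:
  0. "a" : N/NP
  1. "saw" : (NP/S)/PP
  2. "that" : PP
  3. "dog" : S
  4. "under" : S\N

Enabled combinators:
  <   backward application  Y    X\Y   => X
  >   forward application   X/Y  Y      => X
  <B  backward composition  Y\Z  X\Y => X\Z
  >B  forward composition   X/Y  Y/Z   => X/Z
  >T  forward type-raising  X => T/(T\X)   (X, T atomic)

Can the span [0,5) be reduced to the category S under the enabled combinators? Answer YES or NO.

YES

[0,5] S   <
  [0,4] N   >
    [0,3] N/S   >B
      [0,1] "a" : N/NP
      [1,3] NP/S   >
        [1,2] "saw" : (NP/S)/PP
        [2,3] "that" : PP
    [3,4] "dog" : S
  [4,5] "under" : S\N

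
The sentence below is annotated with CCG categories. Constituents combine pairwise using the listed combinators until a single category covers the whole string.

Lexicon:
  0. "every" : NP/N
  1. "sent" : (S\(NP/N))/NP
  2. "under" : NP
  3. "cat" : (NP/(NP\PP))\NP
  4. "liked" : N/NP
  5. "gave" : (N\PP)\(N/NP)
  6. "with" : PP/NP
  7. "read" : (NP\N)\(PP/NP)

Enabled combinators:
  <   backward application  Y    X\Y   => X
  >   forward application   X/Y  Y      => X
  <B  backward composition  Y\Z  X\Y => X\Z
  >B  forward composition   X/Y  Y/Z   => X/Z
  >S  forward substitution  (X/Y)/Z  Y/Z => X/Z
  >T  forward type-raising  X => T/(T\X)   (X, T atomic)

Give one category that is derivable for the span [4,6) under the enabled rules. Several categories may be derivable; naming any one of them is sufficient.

N\PP

[0,8] S   <
  [0,1] "every" : NP/N
  [1,8] S\(NP/N)   >
    [1,2] "sent" : (S\(NP/N))/NP
    [2,8] NP   >
      [2,4] NP/(NP\PP)   <
        [2,3] "under" : NP
        [3,4] "cat" : (NP/(NP\PP))\NP
      [4,8] NP\PP   <B
        [4,6] N\PP   <
          [4,5] "liked" : N/NP
          [5,6] "gave" : (N\PP)\(N/NP)
        [6,8] NP\N   <
          [6,7] "with" : PP/NP
          [7,8] "read" : (NP\N)\(PP/NP)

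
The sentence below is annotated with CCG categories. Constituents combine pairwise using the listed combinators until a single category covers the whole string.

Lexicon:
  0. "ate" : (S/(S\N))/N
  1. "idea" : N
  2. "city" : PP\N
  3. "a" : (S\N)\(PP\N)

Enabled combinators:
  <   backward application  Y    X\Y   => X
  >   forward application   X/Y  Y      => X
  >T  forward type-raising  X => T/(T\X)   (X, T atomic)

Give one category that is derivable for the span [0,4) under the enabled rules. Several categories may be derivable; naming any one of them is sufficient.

[0,4] S   >
  [0,2] S/(S\N)   >
    [0,1] "ate" : (S/(S\N))/N
    [1,2] "idea" : N
  [2,4] S\N   <
    [2,3] "city" : PP\N
    [3,4] "a" : (S\N)\(PP\N)

S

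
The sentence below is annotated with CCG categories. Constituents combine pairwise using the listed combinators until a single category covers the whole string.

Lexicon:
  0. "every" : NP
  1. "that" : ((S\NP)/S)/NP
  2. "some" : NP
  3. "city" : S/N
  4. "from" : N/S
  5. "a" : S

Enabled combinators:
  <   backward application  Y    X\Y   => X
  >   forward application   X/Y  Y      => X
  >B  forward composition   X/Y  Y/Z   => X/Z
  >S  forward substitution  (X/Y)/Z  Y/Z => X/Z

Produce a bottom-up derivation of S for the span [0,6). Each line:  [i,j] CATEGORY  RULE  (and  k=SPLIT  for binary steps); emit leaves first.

[0,1] NP  lex  "every"
[1,2] ((S\NP)/S)/NP  lex  "that"
[2,3] NP  lex  "some"
[1,3] (S\NP)/S  >  k=2
[3,4] S/N  lex  "city"
[4,5] N/S  lex  "from"
[5,6] S  lex  "a"
[4,6] N  >  k=5
[3,6] S  >  k=4
[1,6] S\NP  >  k=3
[0,6] S  <  k=1

[0,6] S   <
  [0,1] "every" : NP
  [1,6] S\NP   >
    [1,3] (S\NP)/S   >
      [1,2] "that" : ((S\NP)/S)/NP
      [2,3] "some" : NP
    [3,6] S   >
      [3,4] "city" : S/N
      [4,6] N   >
        [4,5] "from" : N/S
        [5,6] "a" : S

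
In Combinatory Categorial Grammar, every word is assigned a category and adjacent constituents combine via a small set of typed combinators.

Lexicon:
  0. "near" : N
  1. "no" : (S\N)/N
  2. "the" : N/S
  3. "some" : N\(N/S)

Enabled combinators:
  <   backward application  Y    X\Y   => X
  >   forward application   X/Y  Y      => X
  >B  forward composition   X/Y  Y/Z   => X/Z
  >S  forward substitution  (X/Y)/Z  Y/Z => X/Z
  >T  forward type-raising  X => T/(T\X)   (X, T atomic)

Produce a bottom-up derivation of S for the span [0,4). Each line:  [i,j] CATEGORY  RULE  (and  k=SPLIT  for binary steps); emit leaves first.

[0,4] S   <
  [0,1] "near" : N
  [1,4] S\N   >
    [1,2] "no" : (S\N)/N
    [2,4] N   <
      [2,3] "the" : N/S
      [3,4] "some" : N\(N/S)

[0,1] N  lex  "near"
[1,2] (S\N)/N  lex  "no"
[2,3] N/S  lex  "the"
[3,4] N\(N/S)  lex  "some"
[2,4] N  <  k=3
[1,4] S\N  >  k=2
[0,4] S  <  k=1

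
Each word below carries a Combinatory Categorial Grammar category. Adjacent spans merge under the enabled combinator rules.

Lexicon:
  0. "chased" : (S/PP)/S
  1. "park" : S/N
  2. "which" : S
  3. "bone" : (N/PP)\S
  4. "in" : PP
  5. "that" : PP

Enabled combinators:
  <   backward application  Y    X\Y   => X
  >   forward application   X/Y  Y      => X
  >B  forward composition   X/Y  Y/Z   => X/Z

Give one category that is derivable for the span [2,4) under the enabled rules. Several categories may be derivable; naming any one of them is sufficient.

[0,6] S   >
  [0,5] S/PP   >
    [0,1] "chased" : (S/PP)/S
    [1,5] S   >
      [1,2] "park" : S/N
      [2,5] N   >
        [2,4] N/PP   <
          [2,3] "which" : S
          [3,4] "bone" : (N/PP)\S
        [4,5] "in" : PP
  [5,6] "that" : PP

N/PP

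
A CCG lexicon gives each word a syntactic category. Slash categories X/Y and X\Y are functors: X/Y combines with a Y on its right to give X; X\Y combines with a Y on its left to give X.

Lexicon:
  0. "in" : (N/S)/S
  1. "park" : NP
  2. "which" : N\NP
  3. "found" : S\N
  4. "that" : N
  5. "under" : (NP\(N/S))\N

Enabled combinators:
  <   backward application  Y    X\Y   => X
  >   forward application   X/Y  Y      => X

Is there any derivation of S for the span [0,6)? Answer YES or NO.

NO

(N/S)/S NP N\NP S\N N (NP\(N/S))\N
CKY chart[0,6] = {NP}; S ∉ chart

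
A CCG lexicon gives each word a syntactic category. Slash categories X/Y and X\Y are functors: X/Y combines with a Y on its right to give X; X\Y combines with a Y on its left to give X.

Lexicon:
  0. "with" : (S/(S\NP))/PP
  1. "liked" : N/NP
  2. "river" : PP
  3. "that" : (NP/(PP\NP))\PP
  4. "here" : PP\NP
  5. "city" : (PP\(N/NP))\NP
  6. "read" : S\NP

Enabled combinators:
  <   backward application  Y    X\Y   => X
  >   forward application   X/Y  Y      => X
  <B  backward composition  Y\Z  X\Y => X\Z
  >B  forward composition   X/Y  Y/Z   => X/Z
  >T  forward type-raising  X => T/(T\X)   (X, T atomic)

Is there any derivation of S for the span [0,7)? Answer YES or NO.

[0,7] S   >
  [0,6] S/(S\NP)   >
    [0,1] "with" : (S/(S\NP))/PP
    [1,6] PP   <
      [1,2] "liked" : N/NP
      [2,6] PP\(N/NP)   <
        [2,5] NP   >
          [2,4] NP/(PP\NP)   <
            [2,3] "river" : PP
            [3,4] "that" : (NP/(PP\NP))\PP
          [4,5] "here" : PP\NP
        [5,6] "city" : (PP\(N/NP))\NP
  [6,7] "read" : S\NP

YES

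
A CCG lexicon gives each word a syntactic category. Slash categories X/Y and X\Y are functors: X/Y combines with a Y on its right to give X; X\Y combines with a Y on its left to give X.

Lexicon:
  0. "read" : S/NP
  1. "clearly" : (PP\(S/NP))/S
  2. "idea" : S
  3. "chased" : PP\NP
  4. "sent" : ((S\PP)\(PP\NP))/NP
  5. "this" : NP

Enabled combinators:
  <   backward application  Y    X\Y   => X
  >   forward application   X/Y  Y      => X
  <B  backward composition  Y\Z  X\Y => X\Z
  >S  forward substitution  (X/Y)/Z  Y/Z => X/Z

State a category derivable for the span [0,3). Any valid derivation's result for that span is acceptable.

[0,6] S   <
  [0,3] PP   <
    [0,1] "read" : S/NP
    [1,3] PP\(S/NP)   >
      [1,2] "clearly" : (PP\(S/NP))/S
      [2,3] "idea" : S
  [3,6] S\PP   <
    [3,4] "chased" : PP\NP
    [4,6] (S\PP)\(PP\NP)   >
      [4,5] "sent" : ((S\PP)\(PP\NP))/NP
      [5,6] "this" : NP

PP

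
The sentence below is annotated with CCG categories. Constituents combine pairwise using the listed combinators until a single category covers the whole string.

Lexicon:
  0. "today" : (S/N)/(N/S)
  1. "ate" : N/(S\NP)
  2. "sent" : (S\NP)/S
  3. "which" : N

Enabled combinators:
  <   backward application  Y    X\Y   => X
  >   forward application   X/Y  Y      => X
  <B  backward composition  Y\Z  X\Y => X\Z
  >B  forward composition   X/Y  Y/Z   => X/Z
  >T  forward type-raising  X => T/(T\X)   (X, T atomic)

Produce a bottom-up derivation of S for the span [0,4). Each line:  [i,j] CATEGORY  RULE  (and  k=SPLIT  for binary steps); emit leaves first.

[0,4] S   >
  [0,3] S/N   >
    [0,1] "today" : (S/N)/(N/S)
    [1,3] N/S   >B
      [1,2] "ate" : N/(S\NP)
      [2,3] "sent" : (S\NP)/S
  [3,4] "which" : N

[0,1] (S/N)/(N/S)  lex  "today"
[1,2] N/(S\NP)  lex  "ate"
[2,3] (S\NP)/S  lex  "sent"
[1,3] N/S  >B  k=2
[0,3] S/N  >  k=1
[3,4] N  lex  "which"
[0,4] S  >  k=3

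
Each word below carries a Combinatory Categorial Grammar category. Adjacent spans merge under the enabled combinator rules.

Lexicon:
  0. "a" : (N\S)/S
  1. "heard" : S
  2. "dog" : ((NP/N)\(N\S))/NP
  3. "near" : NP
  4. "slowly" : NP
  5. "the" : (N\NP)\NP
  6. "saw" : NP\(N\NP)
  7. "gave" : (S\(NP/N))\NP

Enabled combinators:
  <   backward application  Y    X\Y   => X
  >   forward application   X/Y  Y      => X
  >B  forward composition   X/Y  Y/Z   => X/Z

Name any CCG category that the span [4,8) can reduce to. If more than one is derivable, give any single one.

S\(NP/N)

[0,8] S   <
  [0,4] NP/N   <
    [0,2] N\S   >
      [0,1] "a" : (N\S)/S
      [1,2] "heard" : S
    [2,4] (NP/N)\(N\S)   >
      [2,3] "dog" : ((NP/N)\(N\S))/NP
      [3,4] "near" : NP
  [4,8] S\(NP/N)   <
    [4,7] NP   <
      [4,6] N\NP   <
        [4,5] "slowly" : NP
        [5,6] "the" : (N\NP)\NP
      [6,7] "saw" : NP\(N\NP)
    [7,8] "gave" : (S\(NP/N))\NP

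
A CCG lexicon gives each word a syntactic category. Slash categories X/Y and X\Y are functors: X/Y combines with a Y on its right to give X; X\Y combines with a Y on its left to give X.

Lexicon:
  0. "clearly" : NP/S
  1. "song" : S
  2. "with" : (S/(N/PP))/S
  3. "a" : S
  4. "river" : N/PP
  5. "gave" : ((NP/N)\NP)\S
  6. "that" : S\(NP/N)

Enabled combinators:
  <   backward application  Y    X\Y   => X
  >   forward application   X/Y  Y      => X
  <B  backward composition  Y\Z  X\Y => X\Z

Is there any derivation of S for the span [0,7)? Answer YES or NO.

YES

[0,7] S   <
  [0,6] NP/N   <
    [0,2] NP   >
      [0,1] "clearly" : NP/S
      [1,2] "song" : S
    [2,6] (NP/N)\NP   <
      [2,5] S   >
        [2,4] S/(N/PP)   >
          [2,3] "with" : (S/(N/PP))/S
          [3,4] "a" : S
        [4,5] "river" : N/PP
      [5,6] "gave" : ((NP/N)\NP)\S
  [6,7] "that" : S\(NP/N)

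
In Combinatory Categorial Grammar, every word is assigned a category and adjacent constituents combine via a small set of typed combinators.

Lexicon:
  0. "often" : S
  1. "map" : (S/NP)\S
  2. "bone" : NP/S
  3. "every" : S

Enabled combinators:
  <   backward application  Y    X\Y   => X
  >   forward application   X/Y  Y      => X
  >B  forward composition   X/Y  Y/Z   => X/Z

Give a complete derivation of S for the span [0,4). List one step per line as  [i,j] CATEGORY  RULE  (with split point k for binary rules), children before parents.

[0,1] S  lex  "often"
[1,2] (S/NP)\S  lex  "map"
[0,2] S/NP  <  k=1
[2,3] NP/S  lex  "bone"
[3,4] S  lex  "every"
[2,4] NP  >  k=3
[0,4] S  >  k=2

[0,4] S   >
  [0,2] S/NP   <
    [0,1] "often" : S
    [1,2] "map" : (S/NP)\S
  [2,4] NP   >
    [2,3] "bone" : NP/S
    [3,4] "every" : S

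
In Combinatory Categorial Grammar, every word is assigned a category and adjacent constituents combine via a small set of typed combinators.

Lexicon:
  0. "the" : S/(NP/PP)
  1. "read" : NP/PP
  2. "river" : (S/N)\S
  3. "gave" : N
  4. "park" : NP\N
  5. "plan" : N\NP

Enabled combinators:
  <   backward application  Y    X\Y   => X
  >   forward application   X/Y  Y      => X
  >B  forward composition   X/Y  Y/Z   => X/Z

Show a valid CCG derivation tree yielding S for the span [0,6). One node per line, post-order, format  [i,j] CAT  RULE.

[0,6] S   >
  [0,3] S/N   <
    [0,2] S   >
      [0,1] "the" : S/(NP/PP)
      [1,2] "read" : NP/PP
    [2,3] "river" : (S/N)\S
  [3,6] N   <
    [3,5] NP   <
      [3,4] "gave" : N
      [4,5] "park" : NP\N
    [5,6] "plan" : N\NP

[0,1] S/(NP/PP)  lex  "the"
[1,2] NP/PP  lex  "read"
[0,2] S  >  k=1
[2,3] (S/N)\S  lex  "river"
[0,3] S/N  <  k=2
[3,4] N  lex  "gave"
[4,5] NP\N  lex  "park"
[3,5] NP  <  k=4
[5,6] N\NP  lex  "plan"
[3,6] N  <  k=5
[0,6] S  >  k=3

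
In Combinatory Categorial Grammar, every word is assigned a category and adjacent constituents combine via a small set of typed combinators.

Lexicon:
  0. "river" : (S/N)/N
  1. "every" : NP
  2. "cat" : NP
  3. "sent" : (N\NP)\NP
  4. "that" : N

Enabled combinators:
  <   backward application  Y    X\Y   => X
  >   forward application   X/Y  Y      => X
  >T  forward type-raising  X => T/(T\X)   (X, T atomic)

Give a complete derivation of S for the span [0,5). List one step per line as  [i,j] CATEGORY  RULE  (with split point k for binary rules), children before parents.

[0,5] S   >
  [0,4] S/N   >
    [0,1] "river" : (S/N)/N
    [1,4] N   <
      [1,2] "every" : NP
      [2,4] N\NP   <
        [2,3] "cat" : NP
        [3,4] "sent" : (N\NP)\NP
  [4,5] "that" : N

[0,1] (S/N)/N  lex  "river"
[1,2] NP  lex  "every"
[2,3] NP  lex  "cat"
[3,4] (N\NP)\NP  lex  "sent"
[2,4] N\NP  <  k=3
[1,4] N  <  k=2
[0,4] S/N  >  k=1
[4,5] N  lex  "that"
[0,5] S  >  k=4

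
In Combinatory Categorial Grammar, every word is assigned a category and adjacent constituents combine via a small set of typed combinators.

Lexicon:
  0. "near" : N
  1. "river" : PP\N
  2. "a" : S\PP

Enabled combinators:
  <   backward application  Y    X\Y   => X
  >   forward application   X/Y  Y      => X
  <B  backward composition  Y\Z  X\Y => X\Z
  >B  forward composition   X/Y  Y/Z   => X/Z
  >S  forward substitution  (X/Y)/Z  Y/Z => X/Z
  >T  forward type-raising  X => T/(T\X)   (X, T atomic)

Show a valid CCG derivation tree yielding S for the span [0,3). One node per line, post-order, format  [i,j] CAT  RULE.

[0,3] S   >
  [0,1] S/(S\N)   >T
    [0,1] "near" : N
  [1,3] S\N   <B
    [1,2] "river" : PP\N
    [2,3] "a" : S\PP

[0,1] N  lex  "near"
[0,1] S/(S\N)  >T
[1,2] PP\N  lex  "river"
[2,3] S\PP  lex  "a"
[1,3] S\N  <B  k=2
[0,3] S  >  k=1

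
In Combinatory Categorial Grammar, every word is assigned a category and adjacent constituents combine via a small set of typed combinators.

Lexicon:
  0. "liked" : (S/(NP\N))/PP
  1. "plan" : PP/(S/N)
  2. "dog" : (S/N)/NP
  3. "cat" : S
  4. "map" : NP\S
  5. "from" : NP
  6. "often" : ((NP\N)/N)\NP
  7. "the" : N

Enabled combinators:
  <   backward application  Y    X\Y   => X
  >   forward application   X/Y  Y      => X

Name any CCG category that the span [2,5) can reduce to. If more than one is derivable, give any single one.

[0,8] S   >
  [0,5] S/(NP\N)   >
    [0,1] "liked" : (S/(NP\N))/PP
    [1,5] PP   >
      [1,2] "plan" : PP/(S/N)
      [2,5] S/N   >
        [2,3] "dog" : (S/N)/NP
        [3,5] NP   <
          [3,4] "cat" : S
          [4,5] "map" : NP\S
  [5,8] NP\N   >
    [5,7] (NP\N)/N   <
      [5,6] "from" : NP
      [6,7] "often" : ((NP\N)/N)\NP
    [7,8] "the" : N

S/N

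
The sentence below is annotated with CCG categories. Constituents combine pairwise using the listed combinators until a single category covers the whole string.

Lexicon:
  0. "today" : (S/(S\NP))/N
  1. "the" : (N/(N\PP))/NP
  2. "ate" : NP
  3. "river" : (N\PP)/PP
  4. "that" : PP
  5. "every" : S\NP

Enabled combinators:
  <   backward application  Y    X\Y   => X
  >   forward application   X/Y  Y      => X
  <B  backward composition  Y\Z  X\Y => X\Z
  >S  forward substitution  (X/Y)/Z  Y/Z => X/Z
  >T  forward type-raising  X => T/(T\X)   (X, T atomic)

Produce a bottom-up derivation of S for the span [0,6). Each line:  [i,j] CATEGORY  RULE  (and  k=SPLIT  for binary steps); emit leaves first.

[0,6] S   >
  [0,5] S/(S\NP)   >
    [0,1] "today" : (S/(S\NP))/N
    [1,5] N   >
      [1,3] N/(N\PP)   >
        [1,2] "the" : (N/(N\PP))/NP
        [2,3] "ate" : NP
      [3,5] N\PP   >
        [3,4] "river" : (N\PP)/PP
        [4,5] "that" : PP
  [5,6] "every" : S\NP

[0,1] (S/(S\NP))/N  lex  "today"
[1,2] (N/(N\PP))/NP  lex  "the"
[2,3] NP  lex  "ate"
[1,3] N/(N\PP)  >  k=2
[3,4] (N\PP)/PP  lex  "river"
[4,5] PP  lex  "that"
[3,5] N\PP  >  k=4
[1,5] N  >  k=3
[0,5] S/(S\NP)  >  k=1
[5,6] S\NP  lex  "every"
[0,6] S  >  k=5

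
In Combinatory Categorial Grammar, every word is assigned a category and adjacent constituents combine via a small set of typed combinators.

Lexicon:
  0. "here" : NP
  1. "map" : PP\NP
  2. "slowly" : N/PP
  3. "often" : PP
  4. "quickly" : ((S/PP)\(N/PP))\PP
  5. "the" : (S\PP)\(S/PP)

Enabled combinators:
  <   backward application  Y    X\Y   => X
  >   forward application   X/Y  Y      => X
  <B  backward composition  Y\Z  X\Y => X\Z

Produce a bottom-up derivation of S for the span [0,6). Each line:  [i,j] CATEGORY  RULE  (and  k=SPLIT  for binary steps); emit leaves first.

[0,6] S   <
  [0,1] "here" : NP
  [1,6] S\NP   <B
    [1,2] "map" : PP\NP
    [2,6] S\PP   <
      [2,5] S/PP   <
        [2,3] "slowly" : N/PP
        [3,5] (S/PP)\(N/PP)   <
          [3,4] "often" : PP
          [4,5] "quickly" : ((S/PP)\(N/PP))\PP
      [5,6] "the" : (S\PP)\(S/PP)

[0,1] NP  lex  "here"
[1,2] PP\NP  lex  "map"
[2,3] N/PP  lex  "slowly"
[3,4] PP  lex  "often"
[4,5] ((S/PP)\(N/PP))\PP  lex  "quickly"
[3,5] (S/PP)\(N/PP)  <  k=4
[2,5] S/PP  <  k=3
[5,6] (S\PP)\(S/PP)  lex  "the"
[2,6] S\PP  <  k=5
[1,6] S\NP  <B  k=2
[0,6] S  <  k=1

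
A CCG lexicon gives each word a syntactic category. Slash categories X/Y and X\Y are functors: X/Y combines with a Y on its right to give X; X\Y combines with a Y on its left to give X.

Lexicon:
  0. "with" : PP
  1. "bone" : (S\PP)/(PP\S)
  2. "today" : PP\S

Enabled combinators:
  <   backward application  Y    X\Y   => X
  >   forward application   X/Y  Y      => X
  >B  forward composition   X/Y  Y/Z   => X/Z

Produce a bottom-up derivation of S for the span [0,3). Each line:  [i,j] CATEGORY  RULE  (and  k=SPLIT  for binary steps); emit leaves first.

[0,3] S   <
  [0,1] "with" : PP
  [1,3] S\PP   >
    [1,2] "bone" : (S\PP)/(PP\S)
    [2,3] "today" : PP\S

[0,1] PP  lex  "with"
[1,2] (S\PP)/(PP\S)  lex  "bone"
[2,3] PP\S  lex  "today"
[1,3] S\PP  >  k=2
[0,3] S  <  k=1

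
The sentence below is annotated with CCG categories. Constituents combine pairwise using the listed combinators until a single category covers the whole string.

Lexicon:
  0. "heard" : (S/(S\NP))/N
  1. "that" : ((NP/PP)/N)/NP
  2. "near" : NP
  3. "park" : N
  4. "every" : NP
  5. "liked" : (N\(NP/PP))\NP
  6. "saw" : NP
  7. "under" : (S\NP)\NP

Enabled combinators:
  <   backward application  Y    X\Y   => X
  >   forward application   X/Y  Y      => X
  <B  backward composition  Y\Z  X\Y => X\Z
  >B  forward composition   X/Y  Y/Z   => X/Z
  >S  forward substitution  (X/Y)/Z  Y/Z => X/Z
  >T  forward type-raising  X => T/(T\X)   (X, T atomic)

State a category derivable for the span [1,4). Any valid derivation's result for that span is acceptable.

NP/PP

[0,8] S   >
  [0,6] S/(S\NP)   >
    [0,1] "heard" : (S/(S\NP))/N
    [1,6] N   <
      [1,4] NP/PP   >
        [1,3] (NP/PP)/N   >
          [1,2] "that" : ((NP/PP)/N)/NP
          [2,3] "near" : NP
        [3,4] "park" : N
      [4,6] N\(NP/PP)   <
        [4,5] "every" : NP
        [5,6] "liked" : (N\(NP/PP))\NP
  [6,8] S\NP   <
    [6,7] "saw" : NP
    [7,8] "under" : (S\NP)\NP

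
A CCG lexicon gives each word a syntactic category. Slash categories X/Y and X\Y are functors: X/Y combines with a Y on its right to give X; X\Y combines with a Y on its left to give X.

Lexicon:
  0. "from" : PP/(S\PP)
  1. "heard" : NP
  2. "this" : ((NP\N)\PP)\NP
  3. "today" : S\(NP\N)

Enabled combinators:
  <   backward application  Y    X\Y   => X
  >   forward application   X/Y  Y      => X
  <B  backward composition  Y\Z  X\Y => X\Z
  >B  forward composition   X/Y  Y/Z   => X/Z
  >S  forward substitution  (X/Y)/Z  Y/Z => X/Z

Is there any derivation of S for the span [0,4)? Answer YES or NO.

PP/(S\PP) NP ((NP\N)\PP)\NP S\(NP\N)
CKY chart[0,4] = {PP}; S ∉ chart

NO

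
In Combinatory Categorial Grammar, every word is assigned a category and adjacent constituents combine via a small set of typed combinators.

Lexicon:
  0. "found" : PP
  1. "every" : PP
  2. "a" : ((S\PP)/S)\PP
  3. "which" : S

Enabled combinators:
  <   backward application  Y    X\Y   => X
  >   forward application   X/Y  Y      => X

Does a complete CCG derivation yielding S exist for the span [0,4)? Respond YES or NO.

YES

[0,4] S   <
  [0,1] "found" : PP
  [1,4] S\PP   >
    [1,3] (S\PP)/S   <
      [1,2] "every" : PP
      [2,3] "a" : ((S\PP)/S)\PP
    [3,4] "which" : S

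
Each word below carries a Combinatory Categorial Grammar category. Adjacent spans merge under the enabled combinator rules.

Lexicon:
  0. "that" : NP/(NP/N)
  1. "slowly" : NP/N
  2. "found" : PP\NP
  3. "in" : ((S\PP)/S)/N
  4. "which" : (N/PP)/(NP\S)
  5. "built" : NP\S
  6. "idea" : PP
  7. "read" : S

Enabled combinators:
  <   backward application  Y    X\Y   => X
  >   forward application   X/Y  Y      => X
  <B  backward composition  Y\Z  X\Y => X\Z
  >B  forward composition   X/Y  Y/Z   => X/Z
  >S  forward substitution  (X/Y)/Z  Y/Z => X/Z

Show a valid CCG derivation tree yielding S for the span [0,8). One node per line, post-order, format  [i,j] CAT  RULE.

[0,8] S   <
  [0,3] PP   <
    [0,2] NP   >
      [0,1] "that" : NP/(NP/N)
      [1,2] "slowly" : NP/N
    [2,3] "found" : PP\NP
  [3,8] S\PP   >
    [3,7] (S\PP)/S   >
      [3,4] "in" : ((S\PP)/S)/N
      [4,7] N   >
        [4,6] N/PP   >
          [4,5] "which" : (N/PP)/(NP\S)
          [5,6] "built" : NP\S
        [6,7] "idea" : PP
    [7,8] "read" : S

[0,1] NP/(NP/N)  lex  "that"
[1,2] NP/N  lex  "slowly"
[0,2] NP  >  k=1
[2,3] PP\NP  lex  "found"
[0,3] PP  <  k=2
[3,4] ((S\PP)/S)/N  lex  "in"
[4,5] (N/PP)/(NP\S)  lex  "which"
[5,6] NP\S  lex  "built"
[4,6] N/PP  >  k=5
[6,7] PP  lex  "idea"
[4,7] N  >  k=6
[3,7] (S\PP)/S  >  k=4
[7,8] S  lex  "read"
[3,8] S\PP  >  k=7
[0,8] S  <  k=3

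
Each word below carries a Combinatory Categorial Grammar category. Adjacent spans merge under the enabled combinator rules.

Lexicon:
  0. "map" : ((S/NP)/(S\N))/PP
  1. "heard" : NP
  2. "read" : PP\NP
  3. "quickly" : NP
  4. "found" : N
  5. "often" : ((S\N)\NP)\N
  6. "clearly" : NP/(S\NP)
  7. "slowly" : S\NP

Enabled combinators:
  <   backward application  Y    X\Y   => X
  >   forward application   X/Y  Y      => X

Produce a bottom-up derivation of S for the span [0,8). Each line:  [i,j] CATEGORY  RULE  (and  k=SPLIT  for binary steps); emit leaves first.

[0,8] S   >
  [0,6] S/NP   >
    [0,3] (S/NP)/(S\N)   >
      [0,1] "map" : ((S/NP)/(S\N))/PP
      [1,3] PP   <
        [1,2] "heard" : NP
        [2,3] "read" : PP\NP
    [3,6] S\N   <
      [3,4] "quickly" : NP
      [4,6] (S\N)\NP   <
        [4,5] "found" : N
        [5,6] "often" : ((S\N)\NP)\N
  [6,8] NP   >
    [6,7] "clearly" : NP/(S\NP)
    [7,8] "slowly" : S\NP

[0,1] ((S/NP)/(S\N))/PP  lex  "map"
[1,2] NP  lex  "heard"
[2,3] PP\NP  lex  "read"
[1,3] PP  <  k=2
[0,3] (S/NP)/(S\N)  >  k=1
[3,4] NP  lex  "quickly"
[4,5] N  lex  "found"
[5,6] ((S\N)\NP)\N  lex  "often"
[4,6] (S\N)\NP  <  k=5
[3,6] S\N  <  k=4
[0,6] S/NP  >  k=3
[6,7] NP/(S\NP)  lex  "clearly"
[7,8] S\NP  lex  "slowly"
[6,8] NP  >  k=7
[0,8] S  >  k=6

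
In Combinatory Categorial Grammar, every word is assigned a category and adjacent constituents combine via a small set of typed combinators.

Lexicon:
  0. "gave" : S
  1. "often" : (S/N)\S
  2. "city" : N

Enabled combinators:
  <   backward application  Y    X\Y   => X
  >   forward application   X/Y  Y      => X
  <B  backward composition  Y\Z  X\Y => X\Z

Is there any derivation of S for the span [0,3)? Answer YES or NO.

[0,3] S   >
  [0,2] S/N   <
    [0,1] "gave" : S
    [1,2] "often" : (S/N)\S
  [2,3] "city" : N

YES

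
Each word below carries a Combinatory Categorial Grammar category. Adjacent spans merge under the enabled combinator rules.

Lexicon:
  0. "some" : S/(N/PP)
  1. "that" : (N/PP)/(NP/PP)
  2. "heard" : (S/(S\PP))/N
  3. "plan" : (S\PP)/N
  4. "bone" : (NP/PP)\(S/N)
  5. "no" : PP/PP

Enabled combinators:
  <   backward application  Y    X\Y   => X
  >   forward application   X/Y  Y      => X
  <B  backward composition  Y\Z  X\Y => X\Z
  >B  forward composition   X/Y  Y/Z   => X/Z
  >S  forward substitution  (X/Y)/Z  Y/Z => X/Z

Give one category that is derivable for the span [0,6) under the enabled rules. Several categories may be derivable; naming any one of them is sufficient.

S

[0,6] S   >
  [0,1] "some" : S/(N/PP)
  [1,6] N/PP   >B
    [1,5] N/PP   >
      [1,2] "that" : (N/PP)/(NP/PP)
      [2,5] NP/PP   <
        [2,4] S/N   >S
          [2,3] "heard" : (S/(S\PP))/N
          [3,4] "plan" : (S\PP)/N
        [4,5] "bone" : (NP/PP)\(S/N)
    [5,6] "no" : PP/PP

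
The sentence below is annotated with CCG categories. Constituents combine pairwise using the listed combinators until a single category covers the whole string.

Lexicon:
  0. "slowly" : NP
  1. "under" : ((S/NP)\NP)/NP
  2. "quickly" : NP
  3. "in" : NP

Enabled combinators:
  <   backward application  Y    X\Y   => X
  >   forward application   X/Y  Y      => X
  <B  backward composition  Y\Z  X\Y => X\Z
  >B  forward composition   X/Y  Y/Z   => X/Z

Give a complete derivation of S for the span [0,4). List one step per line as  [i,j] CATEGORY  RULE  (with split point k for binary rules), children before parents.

[0,1] NP  lex  "slowly"
[1,2] ((S/NP)\NP)/NP  lex  "under"
[2,3] NP  lex  "quickly"
[1,3] (S/NP)\NP  >  k=2
[0,3] S/NP  <  k=1
[3,4] NP  lex  "in"
[0,4] S  >  k=3

[0,4] S   >
  [0,3] S/NP   <
    [0,1] "slowly" : NP
    [1,3] (S/NP)\NP   >
      [1,2] "under" : ((S/NP)\NP)/NP
      [2,3] "quickly" : NP
  [3,4] "in" : NP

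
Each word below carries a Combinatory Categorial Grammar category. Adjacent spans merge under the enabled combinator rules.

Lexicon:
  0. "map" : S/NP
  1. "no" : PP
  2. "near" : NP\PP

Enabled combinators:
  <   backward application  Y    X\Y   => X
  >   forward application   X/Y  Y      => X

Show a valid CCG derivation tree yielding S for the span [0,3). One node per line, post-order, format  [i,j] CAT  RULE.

[0,1] S/NP  lex  "map"
[1,2] PP  lex  "no"
[2,3] NP\PP  lex  "near"
[1,3] NP  <  k=2
[0,3] S  >  k=1

[0,3] S   >
  [0,1] "map" : S/NP
  [1,3] NP   <
    [1,2] "no" : PP
    [2,3] "near" : NP\PP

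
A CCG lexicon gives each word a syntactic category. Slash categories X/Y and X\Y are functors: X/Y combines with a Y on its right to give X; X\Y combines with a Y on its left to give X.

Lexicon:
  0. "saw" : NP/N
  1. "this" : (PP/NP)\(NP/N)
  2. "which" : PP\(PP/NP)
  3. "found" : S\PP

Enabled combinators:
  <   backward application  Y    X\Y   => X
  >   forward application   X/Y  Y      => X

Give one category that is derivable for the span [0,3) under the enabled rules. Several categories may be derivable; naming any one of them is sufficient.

PP

[0,4] S   <
  [0,3] PP   <
    [0,2] PP/NP   <
      [0,1] "saw" : NP/N
      [1,2] "this" : (PP/NP)\(NP/N)
    [2,3] "which" : PP\(PP/NP)
  [3,4] "found" : S\PP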